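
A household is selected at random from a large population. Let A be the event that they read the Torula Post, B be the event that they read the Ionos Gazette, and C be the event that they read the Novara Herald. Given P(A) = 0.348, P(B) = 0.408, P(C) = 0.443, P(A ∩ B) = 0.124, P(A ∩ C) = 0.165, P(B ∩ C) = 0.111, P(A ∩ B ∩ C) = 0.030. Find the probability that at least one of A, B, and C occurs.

0.829

Apply inclusion-exclusion:
P(A ∪ B ∪ C) = 0.348 + 0.408 + 0.443 − 0.124 − 0.165 − 0.111 + 0.030 = 0.829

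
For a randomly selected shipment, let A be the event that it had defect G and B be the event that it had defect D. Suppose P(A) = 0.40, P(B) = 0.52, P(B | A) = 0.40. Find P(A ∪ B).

0.76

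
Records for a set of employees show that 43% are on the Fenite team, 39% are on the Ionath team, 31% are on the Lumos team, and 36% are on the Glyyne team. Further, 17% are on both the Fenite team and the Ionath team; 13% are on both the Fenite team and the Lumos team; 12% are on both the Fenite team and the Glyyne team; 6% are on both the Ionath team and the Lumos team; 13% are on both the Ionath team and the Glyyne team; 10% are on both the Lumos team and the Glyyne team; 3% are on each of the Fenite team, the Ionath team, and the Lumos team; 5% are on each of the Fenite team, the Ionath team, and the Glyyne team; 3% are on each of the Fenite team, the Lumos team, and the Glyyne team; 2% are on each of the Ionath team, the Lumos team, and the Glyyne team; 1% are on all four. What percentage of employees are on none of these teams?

10%

P(≥1) = 43 + 39 + 31 + 36 − 17 − 13 − 12 − 6 − 13 − 10 + 3 + 5 + 3 + 2 − 1 = 90%
P(none) = 100% − 90% = 10%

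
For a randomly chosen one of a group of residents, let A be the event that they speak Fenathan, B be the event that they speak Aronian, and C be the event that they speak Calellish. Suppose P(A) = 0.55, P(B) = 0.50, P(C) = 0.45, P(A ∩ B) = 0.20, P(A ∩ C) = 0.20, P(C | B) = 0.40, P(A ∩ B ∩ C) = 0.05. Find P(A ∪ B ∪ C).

P(B ∩ C) = P(B)·P(C|B) = 0.50 × 0.40 = 0.20
P(A ∪ B ∪ C) = 0.55 + 0.50 + 0.45 − 0.20 − 0.20 − 0.20 + 0.05 = 0.95

0.95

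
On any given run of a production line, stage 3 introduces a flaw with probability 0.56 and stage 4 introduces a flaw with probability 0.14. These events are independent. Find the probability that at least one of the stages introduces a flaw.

Since the events are independent, P(none) is the product of the individual non-occurrence probabilities.
P(none) = (1 − 0.56) × (1 − 0.14) = 0.44 × 0.86 = 0.3784
P(at least one) = 1 − 0.3784 = 0.6216

0.6216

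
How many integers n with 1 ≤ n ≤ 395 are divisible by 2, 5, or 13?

249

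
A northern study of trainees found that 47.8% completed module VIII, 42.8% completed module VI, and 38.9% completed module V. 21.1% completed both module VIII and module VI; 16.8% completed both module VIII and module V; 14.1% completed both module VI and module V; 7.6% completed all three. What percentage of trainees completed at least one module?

85.1%

P(union) = 47.8 + 42.8 + 38.9 − 21.1 − 16.8 − 14.1 + 7.6 = 85.1%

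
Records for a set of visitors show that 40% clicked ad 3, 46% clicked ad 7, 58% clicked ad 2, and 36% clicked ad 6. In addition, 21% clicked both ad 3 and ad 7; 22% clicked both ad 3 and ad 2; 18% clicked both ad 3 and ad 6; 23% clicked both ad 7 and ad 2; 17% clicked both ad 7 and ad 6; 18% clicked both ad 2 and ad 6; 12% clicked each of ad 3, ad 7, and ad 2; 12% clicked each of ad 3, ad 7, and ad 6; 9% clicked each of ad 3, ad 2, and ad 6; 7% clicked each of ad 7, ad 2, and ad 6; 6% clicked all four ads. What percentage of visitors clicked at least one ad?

95%

Apply inclusion-exclusion:
P(at least one) = 40 + 46 + 58 + 36 − 21 − 22 − 18 − 23 − 17 − 18 + 12 + 12 + 9 + 7 − 6 = 95%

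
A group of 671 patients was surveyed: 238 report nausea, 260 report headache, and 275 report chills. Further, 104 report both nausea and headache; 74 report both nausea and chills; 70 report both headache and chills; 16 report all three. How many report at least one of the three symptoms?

Inclusion–exclusion gives
N(≥1) = 238 + 260 + 275 − 104 − 74 − 70 + 16 = 541

541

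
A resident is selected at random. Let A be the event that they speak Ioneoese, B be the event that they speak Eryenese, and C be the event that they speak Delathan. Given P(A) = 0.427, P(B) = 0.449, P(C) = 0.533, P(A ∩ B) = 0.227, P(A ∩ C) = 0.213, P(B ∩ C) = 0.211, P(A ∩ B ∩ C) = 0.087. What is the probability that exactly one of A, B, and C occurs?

0.368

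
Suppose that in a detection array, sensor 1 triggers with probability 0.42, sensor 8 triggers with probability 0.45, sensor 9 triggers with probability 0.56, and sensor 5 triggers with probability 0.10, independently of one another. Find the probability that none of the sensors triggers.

0.126324

Since the events are independent, P(none) is the product of the individual non-occurrence probabilities.
P(none) = (1 − 0.42) × (1 − 0.45) × (1 − 0.56) × (1 − 0.10) = 0.58 × 0.55 × 0.44 × 0.90 = 0.126324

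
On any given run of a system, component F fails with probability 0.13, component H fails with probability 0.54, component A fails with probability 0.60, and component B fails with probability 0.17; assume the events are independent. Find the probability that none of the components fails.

0.1328664

P(none) = (1 − 0.13) × (1 − 0.54) × (1 − 0.60) × (1 − 0.17) = 0.87 × 0.46 × 0.40 × 0.83 = 0.1328664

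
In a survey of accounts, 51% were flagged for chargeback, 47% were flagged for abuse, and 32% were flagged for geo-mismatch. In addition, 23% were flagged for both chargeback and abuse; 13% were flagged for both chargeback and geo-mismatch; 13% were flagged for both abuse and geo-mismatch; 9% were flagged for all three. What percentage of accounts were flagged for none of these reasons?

P(at least one) = 51 + 47 + 32 − 23 − 13 − 13 + 9 = 90%
P(none) = 100% − 90% = 10%

10%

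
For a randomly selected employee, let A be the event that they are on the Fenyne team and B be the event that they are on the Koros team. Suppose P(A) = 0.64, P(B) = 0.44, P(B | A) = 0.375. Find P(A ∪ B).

P(A ∩ B) = P(A)·P(B|A) = 0.64 × 0.375 = 0.24
By inclusion–exclusion:
P(A ∪ B) = 0.64 + 0.44 − 0.24 = 0.84

0.84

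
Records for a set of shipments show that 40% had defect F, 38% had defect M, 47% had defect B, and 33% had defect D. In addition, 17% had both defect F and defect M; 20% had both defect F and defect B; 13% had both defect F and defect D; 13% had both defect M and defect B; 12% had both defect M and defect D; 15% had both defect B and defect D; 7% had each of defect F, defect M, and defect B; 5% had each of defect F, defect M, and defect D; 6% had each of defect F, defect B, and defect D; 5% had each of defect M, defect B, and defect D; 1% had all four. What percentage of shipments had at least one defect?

90%

Using inclusion–exclusion:
P(union) = 40 + 38 + 47 + 33 − 17 − 20 − 13 − 13 − 12 − 15 + 7 + 5 + 6 + 5 − 1 = 90%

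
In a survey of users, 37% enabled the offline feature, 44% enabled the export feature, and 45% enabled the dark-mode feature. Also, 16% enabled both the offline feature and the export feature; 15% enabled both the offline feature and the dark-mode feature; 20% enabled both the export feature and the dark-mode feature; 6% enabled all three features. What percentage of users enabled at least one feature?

81%

Using inclusion–exclusion:
P(≥1) = 37 + 44 + 45 − 16 − 15 − 20 + 6 = 81%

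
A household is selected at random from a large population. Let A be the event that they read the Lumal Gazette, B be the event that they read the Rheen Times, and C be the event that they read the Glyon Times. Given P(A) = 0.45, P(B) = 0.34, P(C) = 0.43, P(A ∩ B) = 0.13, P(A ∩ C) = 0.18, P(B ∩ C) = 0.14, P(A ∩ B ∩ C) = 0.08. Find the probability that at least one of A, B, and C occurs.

P(A ∪ B ∪ C) = 0.45 + 0.34 + 0.43 − 0.13 − 0.18 − 0.14 + 0.08 = 0.85

0.85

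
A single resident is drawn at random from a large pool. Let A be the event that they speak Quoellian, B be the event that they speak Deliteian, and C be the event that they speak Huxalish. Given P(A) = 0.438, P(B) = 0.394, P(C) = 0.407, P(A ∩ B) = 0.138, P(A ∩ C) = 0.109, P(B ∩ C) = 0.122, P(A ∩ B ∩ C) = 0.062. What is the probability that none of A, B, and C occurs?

By inclusion-exclusion,
P(A ∪ B ∪ C) = 0.438 + 0.394 + 0.407 − 0.138 − 0.109 − 0.122 + 0.062 = 0.932
P(none) = 1 − 0.932 = 0.068

0.068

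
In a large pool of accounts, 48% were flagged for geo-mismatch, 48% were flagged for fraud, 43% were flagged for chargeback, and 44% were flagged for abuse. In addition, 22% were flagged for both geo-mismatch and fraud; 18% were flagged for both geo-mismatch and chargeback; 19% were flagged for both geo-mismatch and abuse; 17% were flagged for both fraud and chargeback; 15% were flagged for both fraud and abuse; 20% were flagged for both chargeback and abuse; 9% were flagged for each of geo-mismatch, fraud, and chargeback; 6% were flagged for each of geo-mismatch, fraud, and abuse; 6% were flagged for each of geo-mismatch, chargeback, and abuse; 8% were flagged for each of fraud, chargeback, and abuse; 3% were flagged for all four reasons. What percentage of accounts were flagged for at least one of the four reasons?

98%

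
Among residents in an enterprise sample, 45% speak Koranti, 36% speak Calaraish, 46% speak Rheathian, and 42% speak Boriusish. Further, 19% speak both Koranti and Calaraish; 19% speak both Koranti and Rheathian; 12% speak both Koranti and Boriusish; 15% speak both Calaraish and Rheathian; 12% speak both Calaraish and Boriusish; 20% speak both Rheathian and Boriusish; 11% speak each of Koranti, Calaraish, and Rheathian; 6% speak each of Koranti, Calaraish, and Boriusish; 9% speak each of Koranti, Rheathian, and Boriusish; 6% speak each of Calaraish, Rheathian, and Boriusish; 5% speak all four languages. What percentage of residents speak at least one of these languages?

P(union) = 45 + 36 + 46 + 42 − 19 − 19 − 12 − 15 − 12 − 20 + 11 + 6 + 9 + 6 − 5 = 99%

99%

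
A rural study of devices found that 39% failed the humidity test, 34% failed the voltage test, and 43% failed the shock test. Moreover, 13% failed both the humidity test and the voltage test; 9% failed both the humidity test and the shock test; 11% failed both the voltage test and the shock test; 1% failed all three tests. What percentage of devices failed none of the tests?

16%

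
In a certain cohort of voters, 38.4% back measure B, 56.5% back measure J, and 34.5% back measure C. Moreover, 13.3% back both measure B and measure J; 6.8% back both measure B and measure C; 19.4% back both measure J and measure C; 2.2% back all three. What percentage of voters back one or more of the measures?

92.1%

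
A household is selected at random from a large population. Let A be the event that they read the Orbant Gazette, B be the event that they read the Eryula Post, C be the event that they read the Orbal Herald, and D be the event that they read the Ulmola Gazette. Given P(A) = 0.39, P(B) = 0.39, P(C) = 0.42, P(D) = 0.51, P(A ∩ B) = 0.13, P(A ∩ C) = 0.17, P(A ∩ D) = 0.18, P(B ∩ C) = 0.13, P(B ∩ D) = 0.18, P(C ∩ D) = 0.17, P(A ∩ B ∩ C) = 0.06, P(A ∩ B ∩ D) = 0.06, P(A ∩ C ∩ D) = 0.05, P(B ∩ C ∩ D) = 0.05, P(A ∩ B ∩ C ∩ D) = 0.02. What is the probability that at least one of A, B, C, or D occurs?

Using inclusion–exclusion:
P(A ∪ B ∪ C ∪ D) = 0.39 + 0.39 + 0.42 + 0.51 − 0.13 − 0.17 − 0.18 − 0.13 − 0.18 − 0.17 + 0.06 + 0.06 + 0.05 + 0.05 − 0.02 = 0.95

0.95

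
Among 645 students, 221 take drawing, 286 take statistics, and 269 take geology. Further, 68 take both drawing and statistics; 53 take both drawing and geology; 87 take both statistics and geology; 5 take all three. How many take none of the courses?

72

Apply inclusion-exclusion:
|at least one| = 221 + 286 + 269 − 68 − 53 − 87 + 5 = 573
None: 645 − 573 = 72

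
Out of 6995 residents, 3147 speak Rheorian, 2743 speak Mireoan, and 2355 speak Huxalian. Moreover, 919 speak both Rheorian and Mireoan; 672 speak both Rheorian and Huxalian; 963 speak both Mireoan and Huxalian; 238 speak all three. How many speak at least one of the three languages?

5929

By inclusion-exclusion,
|at least one| = 3147 + 2743 + 2355 − 919 − 672 − 963 + 238 = 5929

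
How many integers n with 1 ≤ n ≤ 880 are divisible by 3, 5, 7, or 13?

509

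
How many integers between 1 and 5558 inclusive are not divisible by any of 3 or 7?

By inclusion–exclusion:
1852 + 794 − 264 = 2382
5558 − 2382 = 3176

3176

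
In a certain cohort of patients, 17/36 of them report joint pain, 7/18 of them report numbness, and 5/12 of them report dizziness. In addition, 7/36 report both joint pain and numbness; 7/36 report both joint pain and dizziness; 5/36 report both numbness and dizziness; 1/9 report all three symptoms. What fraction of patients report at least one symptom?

P(≥1) = 17/36 + 7/18 + 5/12 − 7/36 − 7/36 − 5/36 + 1/9 = 31/36

31/36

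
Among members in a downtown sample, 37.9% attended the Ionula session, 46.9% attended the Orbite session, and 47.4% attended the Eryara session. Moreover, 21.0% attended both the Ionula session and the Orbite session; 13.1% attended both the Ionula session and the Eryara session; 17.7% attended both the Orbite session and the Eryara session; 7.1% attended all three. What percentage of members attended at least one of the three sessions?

87.5%

By inclusion–exclusion:
P(≥1) = 37.9 + 46.9 + 47.4 − 21.0 − 13.1 − 17.7 + 7.1 = 87.5%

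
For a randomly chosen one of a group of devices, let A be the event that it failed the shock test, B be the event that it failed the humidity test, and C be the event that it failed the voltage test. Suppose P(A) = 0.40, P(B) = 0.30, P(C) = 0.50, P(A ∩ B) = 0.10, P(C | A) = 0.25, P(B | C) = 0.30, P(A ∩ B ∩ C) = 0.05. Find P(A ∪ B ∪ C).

0.90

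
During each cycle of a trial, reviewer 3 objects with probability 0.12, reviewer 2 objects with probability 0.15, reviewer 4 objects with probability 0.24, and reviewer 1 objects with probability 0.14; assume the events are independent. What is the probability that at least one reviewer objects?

P(none) = (1 − 0.12) × (1 − 0.15) × (1 − 0.24) × (1 − 0.14) = 0.88 × 0.85 × 0.76 × 0.86 = 0.4888928
P(at least one) = 1 − 0.4888928 = 0.5111072

0.5111072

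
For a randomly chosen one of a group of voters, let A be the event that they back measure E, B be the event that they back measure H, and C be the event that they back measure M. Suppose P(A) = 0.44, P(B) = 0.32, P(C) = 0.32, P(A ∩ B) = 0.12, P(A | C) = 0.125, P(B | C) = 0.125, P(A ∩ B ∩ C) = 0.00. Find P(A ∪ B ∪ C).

0.88

P(A ∩ C) = P(C)·P(A|C) = 0.32 × 0.125 = 0.04
P(B ∩ C) = P(C)·P(B|C) = 0.32 × 0.125 = 0.04
P(A ∪ B ∪ C) = 0.44 + 0.32 + 0.32 − 0.12 − 0.04 − 0.04 + 0.00 = 0.88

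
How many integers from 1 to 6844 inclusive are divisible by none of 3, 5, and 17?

3437

Apply inclusion-exclusion:
2281 + 1368 + 402 − 456 − 134 − 80 + 26 = 3407
6844 − 3407 = 3437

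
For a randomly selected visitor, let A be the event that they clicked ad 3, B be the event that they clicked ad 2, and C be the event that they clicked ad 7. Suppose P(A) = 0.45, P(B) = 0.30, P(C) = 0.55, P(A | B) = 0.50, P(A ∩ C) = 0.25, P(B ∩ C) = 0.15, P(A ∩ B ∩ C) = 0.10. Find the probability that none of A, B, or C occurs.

P(A ∩ B) = P(B)·P(A|B) = 0.30 × 0.50 = 0.15
By inclusion–exclusion:
P(A ∪ B ∪ C) = 0.45 + 0.30 + 0.55 − 0.15 − 0.25 − 0.15 + 0.10 = 0.85
P(none) = 1 − 0.85 = 0.15

0.15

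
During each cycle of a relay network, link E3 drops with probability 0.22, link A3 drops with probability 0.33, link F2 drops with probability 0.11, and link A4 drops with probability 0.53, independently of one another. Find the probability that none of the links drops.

0.21860358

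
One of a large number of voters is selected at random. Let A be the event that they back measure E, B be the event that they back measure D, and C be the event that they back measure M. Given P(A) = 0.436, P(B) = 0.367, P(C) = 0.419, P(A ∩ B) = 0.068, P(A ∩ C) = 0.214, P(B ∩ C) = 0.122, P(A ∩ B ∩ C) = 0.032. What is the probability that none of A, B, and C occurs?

P(A ∪ B ∪ C) = 0.436 + 0.367 + 0.419 − 0.068 − 0.214 − 0.122 + 0.032 = 0.850
P(none) = 1 − 0.850 = 0.150

0.150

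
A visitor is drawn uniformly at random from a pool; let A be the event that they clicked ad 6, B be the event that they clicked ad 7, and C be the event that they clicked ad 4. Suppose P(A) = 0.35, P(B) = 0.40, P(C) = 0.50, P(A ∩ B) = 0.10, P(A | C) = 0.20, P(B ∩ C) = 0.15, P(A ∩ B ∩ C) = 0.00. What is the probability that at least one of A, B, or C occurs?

0.90

P(A ∩ C) = P(C)·P(A|C) = 0.50 × 0.20 = 0.10
By inclusion-exclusion,
P(A ∪ B ∪ C) = 0.35 + 0.40 + 0.50 − 0.10 − 0.10 − 0.15 + 0.00 = 0.90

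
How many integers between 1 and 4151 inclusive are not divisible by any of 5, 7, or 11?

Using inclusion–exclusion:
830 + 593 + 377 − 118 − 75 − 53 + 10 = 1564
4151 − 1564 = 2587

2587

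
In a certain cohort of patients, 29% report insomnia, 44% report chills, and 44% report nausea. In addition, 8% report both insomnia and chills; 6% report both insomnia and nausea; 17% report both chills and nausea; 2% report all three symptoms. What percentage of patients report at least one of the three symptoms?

88%

Using inclusion–exclusion:
P(≥1) = 29 + 44 + 44 − 8 − 6 − 17 + 2 = 88%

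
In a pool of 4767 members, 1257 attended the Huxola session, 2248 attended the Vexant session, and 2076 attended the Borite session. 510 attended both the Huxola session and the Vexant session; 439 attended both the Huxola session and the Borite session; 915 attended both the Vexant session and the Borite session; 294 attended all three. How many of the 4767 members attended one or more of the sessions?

4011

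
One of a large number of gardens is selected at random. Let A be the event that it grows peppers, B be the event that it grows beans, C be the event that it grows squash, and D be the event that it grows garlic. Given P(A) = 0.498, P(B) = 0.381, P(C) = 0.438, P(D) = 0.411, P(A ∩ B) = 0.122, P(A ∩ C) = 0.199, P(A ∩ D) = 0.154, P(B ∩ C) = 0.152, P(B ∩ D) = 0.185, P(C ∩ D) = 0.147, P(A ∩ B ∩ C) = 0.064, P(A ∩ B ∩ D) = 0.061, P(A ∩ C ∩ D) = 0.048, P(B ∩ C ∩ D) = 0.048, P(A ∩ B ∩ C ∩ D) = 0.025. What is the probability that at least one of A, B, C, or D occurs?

0.965

P(A ∪ B ∪ C ∪ D) = 0.498 + 0.381 + 0.438 + 0.411 − 0.122 − 0.199 − 0.154 − 0.152 − 0.185 − 0.147 + 0.064 + 0.061 + 0.048 + 0.048 − 0.025 = 0.965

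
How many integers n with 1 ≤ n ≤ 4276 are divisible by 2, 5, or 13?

Using inclusion–exclusion:
floor(4276/2) + floor(4276/5) + floor(4276/13) − floor(4276/10) − floor(4276/26) − floor(4276/65) + floor(4276/130) = 2138 + 855 + 328 − 427 − 164 − 65 + 32 = 2697

2697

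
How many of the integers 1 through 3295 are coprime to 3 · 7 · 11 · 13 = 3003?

1580

Using inclusion–exclusion:
1098 + 470 + 299 + 253 − 156 − 99 − 84 − 42 − 36 − 23 + 14 + 12 + 7 + 3 − 1 = 1715
3295 − 1715 = 1580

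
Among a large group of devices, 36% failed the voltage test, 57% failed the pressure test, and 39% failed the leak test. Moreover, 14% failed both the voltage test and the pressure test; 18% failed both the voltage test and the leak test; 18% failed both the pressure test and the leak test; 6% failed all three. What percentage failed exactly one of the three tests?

Using the inclusion–exclusion count for exactly one event:
P(exactly one) = 36 + 57 + 39 − 2·14 − 2·18 − 2·18 + 3·6 = 50%

50%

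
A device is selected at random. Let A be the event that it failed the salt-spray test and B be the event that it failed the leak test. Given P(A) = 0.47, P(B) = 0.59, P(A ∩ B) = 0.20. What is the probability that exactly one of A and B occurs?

Using the inclusion–exclusion count for exactly one event:
P(exactly one) = 0.47 + 0.59 − 2·0.20 = 0.66

0.66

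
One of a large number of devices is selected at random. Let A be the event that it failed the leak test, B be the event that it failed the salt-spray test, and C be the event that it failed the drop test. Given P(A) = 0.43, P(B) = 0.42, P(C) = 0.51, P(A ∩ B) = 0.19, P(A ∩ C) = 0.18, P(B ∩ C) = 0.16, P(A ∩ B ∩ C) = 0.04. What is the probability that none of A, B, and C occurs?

Inclusion–exclusion gives
P(A ∪ B ∪ C) = 0.43 + 0.42 + 0.51 − 0.19 − 0.18 − 0.16 + 0.04 = 0.87
P(none) = 1 − 0.87 = 0.13

0.13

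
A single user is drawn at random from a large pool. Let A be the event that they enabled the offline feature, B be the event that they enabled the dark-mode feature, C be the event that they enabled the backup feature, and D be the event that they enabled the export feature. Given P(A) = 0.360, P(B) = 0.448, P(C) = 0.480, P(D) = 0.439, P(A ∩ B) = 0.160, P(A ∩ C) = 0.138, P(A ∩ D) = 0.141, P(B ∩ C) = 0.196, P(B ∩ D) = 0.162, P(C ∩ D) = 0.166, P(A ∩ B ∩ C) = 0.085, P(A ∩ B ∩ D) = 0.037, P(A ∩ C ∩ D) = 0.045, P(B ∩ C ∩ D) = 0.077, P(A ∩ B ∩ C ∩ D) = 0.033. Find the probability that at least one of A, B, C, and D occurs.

0.975

By inclusion-exclusion,
P(A ∪ B ∪ C ∪ D) = 0.360 + 0.448 + 0.480 + 0.439 − 0.160 − 0.138 − 0.141 − 0.196 − 0.162 − 0.166 + 0.085 + 0.037 + 0.045 + 0.077 − 0.033 = 0.975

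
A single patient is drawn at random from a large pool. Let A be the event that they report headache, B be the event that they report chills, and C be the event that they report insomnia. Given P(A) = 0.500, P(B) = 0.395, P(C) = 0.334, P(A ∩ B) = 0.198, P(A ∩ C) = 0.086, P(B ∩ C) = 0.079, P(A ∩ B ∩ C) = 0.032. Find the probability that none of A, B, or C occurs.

Inclusion–exclusion gives
P(A ∪ B ∪ C) = 0.500 + 0.395 + 0.334 − 0.198 − 0.086 − 0.079 + 0.032 = 0.898
P(none) = 1 − 0.898 = 0.102

0.102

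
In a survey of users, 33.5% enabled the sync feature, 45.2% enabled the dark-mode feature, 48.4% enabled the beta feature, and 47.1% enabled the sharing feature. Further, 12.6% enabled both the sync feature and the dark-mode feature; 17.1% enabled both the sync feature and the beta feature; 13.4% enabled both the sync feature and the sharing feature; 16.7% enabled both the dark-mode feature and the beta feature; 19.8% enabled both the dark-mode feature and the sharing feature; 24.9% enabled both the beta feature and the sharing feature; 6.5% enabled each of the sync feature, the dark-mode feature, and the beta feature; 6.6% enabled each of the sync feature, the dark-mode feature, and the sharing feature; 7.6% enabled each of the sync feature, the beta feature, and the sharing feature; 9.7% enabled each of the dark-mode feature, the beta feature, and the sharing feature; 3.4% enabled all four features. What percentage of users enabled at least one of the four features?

96.7%

Using inclusion–exclusion:
P(at least one) = 33.5 + 45.2 + 48.4 + 47.1 − 12.6 − 17.1 − 13.4 − 16.7 − 19.8 − 24.9 + 6.5 + 6.6 + 7.6 + 9.7 − 3.4 = 96.7%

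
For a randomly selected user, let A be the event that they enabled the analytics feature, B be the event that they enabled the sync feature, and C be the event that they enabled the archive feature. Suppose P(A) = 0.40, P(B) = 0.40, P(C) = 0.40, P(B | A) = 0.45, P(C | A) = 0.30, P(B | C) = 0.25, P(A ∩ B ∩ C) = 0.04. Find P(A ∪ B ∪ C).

0.84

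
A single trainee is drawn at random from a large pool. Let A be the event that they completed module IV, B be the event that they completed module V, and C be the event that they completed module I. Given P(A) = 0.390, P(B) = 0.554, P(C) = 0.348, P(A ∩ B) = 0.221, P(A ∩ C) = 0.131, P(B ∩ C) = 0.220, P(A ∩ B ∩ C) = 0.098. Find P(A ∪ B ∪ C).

0.818

By inclusion–exclusion:
P(A ∪ B ∪ C) = 0.390 + 0.554 + 0.348 − 0.221 − 0.131 − 0.220 + 0.098 = 0.818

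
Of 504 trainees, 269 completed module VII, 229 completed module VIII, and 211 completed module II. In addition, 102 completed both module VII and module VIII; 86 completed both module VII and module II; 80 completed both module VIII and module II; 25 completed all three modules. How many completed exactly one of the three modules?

248

Using the inclusion–exclusion count for exactly one event:
|exactly one| = 269 + 229 + 211 − 2·102 − 2·86 − 2·80 + 3·25 = 248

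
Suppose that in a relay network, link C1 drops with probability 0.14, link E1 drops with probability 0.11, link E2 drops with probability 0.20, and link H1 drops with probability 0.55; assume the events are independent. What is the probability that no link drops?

0.275544

P(none) = (1 − 0.14) × (1 − 0.11) × (1 − 0.20) × (1 − 0.55) = 0.86 × 0.89 × 0.80 × 0.45 = 0.275544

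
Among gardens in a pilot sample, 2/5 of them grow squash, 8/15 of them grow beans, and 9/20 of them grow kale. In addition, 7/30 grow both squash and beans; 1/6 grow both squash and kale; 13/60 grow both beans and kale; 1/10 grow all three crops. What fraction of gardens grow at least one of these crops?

13/15

Inclusion–exclusion gives
P(≥1) = 2/5 + 8/15 + 9/20 − 7/30 − 1/6 − 13/60 + 1/10 = 13/15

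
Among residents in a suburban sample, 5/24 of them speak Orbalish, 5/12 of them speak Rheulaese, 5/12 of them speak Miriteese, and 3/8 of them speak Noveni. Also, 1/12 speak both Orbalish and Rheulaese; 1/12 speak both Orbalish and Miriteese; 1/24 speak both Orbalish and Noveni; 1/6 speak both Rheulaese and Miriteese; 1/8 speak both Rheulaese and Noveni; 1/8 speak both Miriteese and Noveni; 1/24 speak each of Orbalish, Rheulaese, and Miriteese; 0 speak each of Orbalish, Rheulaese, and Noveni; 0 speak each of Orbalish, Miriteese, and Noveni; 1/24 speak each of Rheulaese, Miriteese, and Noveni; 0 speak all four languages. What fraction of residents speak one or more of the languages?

7/8

Apply inclusion-exclusion:
P(union) = 5/24 + 5/12 + 5/12 + 3/8 − 1/12 − 1/12 − 1/24 − 1/6 − 1/8 − 1/8 + 1/24 + 0 + 0 + 1/24 − 0 = 7/8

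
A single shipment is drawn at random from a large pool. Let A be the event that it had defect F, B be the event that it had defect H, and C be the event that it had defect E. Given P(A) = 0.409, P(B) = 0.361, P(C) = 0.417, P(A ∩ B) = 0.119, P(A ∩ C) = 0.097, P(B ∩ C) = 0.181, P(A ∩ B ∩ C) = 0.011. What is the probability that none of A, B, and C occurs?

0.199

By inclusion-exclusion,
P(A ∪ B ∪ C) = 0.409 + 0.361 + 0.417 − 0.119 − 0.097 − 0.181 + 0.011 = 0.801
P(none) = 1 − 0.801 = 0.199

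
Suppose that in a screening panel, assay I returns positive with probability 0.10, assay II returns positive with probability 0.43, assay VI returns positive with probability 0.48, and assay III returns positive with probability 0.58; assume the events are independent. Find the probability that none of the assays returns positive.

0.1120392

P(none) = (1 − 0.10) × (1 − 0.43) × (1 − 0.48) × (1 − 0.58) = 0.90 × 0.57 × 0.52 × 0.42 = 0.1120392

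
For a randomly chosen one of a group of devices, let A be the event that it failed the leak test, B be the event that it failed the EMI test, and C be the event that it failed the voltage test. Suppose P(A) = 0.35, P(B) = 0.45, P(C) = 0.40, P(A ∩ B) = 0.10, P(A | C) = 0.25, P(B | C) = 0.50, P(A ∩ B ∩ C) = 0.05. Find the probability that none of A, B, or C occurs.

0.15

P(A ∩ C) = P(C)·P(A|C) = 0.40 × 0.25 = 0.10
P(B ∩ C) = P(C)·P(B|C) = 0.40 × 0.50 = 0.20
P(A ∪ B ∪ C) = 0.35 + 0.45 + 0.40 − 0.10 − 0.10 − 0.20 + 0.05 = 0.85
P(none) = 1 − 0.85 = 0.15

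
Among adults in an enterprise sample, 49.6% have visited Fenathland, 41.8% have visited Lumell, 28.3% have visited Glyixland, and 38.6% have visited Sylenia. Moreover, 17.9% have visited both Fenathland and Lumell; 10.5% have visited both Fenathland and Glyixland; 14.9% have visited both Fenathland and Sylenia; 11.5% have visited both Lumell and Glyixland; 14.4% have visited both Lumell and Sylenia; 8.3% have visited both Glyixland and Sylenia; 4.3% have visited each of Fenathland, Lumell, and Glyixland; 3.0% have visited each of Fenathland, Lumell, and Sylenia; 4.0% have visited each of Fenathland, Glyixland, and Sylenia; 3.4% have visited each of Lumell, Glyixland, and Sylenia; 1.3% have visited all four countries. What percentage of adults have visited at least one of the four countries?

P(at least one) = 49.6 + 41.8 + 28.3 + 38.6 − 17.9 − 10.5 − 14.9 − 11.5 − 14.4 − 8.3 + 4.3 + 3.0 + 4.0 + 3.4 − 1.3 = 94.2%

94.2%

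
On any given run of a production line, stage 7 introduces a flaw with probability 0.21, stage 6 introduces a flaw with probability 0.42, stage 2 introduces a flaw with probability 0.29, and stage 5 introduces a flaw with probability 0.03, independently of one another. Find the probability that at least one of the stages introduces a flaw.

Since the events are independent, P(none) is the product of the individual non-occurrence probabilities.
P(none) = (1 − 0.21) × (1 − 0.42) × (1 − 0.29) × (1 − 0.03) = 0.79 × 0.58 × 0.71 × 0.97 = 0.31556234
P(at least one) = 1 − 0.31556234 = 0.68443766

0.68443766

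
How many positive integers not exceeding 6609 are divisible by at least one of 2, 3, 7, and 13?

4866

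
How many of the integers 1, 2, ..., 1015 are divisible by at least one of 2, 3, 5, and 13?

765

Apply inclusion-exclusion:
⌊1015/2⌋ + ⌊1015/3⌋ + ⌊1015/5⌋ + ⌊1015/13⌋ − ⌊1015/6⌋ − ⌊1015/10⌋ − ⌊1015/26⌋ − ⌊1015/15⌋ − ⌊1015/39⌋ − ⌊1015/65⌋ + ⌊1015/30⌋ + ⌊1015/78⌋ + ⌊1015/130⌋ + ⌊1015/195⌋ − ⌊1015/390⌋ = 507 + 338 + 203 + 78 − 169 − 101 − 39 − 67 − 26 − 15 + 33 + 13 + 7 + 5 − 2 = 765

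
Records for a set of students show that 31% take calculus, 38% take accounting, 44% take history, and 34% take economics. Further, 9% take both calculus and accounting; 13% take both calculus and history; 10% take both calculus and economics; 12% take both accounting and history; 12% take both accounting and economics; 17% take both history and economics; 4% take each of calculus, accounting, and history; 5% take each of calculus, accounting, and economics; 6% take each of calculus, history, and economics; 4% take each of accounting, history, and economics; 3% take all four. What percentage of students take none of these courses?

P(≥1) = 31 + 38 + 44 + 34 − 9 − 13 − 10 − 12 − 12 − 17 + 4 + 5 + 6 + 4 − 3 = 90%
P(none) = 100% − 90% = 10%

10%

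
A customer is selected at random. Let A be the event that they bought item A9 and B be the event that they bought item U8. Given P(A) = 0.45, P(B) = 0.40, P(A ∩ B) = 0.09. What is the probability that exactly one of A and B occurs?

0.67

Using the inclusion–exclusion count for exactly one event:
P(exactly one) = 0.45 + 0.40 − 2·0.09 = 0.67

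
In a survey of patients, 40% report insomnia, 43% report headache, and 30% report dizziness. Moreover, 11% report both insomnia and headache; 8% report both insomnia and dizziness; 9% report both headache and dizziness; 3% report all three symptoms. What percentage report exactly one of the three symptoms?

66%

P(exactly one) = 40 + 43 + 30 − 2·11 − 2·8 − 2·9 + 3·3 = 66%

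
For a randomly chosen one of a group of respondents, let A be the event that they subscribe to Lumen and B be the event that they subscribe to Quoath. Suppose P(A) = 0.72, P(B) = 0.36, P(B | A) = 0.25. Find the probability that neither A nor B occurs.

0.10

P(A ∩ B) = P(A)·P(B|A) = 0.72 × 0.25 = 0.18
Using inclusion–exclusion:
P(A ∪ B) = 0.72 + 0.36 − 0.18 = 0.90
P(none) = 1 − 0.90 = 0.10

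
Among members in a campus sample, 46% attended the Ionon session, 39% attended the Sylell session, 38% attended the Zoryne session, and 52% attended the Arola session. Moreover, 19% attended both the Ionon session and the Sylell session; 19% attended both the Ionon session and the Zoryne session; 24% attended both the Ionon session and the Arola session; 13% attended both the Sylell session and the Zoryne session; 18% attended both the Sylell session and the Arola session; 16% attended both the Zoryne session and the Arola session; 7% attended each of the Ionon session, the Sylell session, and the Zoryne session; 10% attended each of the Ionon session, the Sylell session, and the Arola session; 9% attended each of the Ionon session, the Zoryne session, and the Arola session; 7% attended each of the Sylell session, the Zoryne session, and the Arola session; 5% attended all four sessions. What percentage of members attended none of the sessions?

By inclusion-exclusion,
P(at least one) = 46 + 39 + 38 + 52 − 19 − 19 − 24 − 13 − 18 − 16 + 7 + 10 + 9 + 7 − 5 = 94%
P(none) = 100% − 94% = 6%

6%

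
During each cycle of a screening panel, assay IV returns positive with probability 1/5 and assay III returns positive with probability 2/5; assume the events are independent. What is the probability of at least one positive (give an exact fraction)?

Since the events are independent, P(none) is the product of the individual non-occurrence probabilities.
P(none) = (1 − 1/5) × (1 − 2/5) = 4/5 × 3/5 = 12/25
P(at least one) = 1 − 12/25 = 13/25

13/25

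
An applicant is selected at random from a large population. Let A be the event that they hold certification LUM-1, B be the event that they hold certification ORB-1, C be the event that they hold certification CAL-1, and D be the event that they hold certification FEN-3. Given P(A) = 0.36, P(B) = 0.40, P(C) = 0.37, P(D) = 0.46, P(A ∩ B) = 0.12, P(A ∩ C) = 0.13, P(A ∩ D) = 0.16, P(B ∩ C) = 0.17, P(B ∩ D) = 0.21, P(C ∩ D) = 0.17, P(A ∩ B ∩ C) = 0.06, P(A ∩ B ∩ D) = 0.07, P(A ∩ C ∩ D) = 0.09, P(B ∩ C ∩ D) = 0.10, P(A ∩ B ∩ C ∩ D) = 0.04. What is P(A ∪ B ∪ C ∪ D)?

0.91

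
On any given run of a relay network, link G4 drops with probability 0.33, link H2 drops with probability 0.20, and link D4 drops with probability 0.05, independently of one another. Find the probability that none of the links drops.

0.5092

P(none) = (1 − 0.33) × (1 − 0.20) × (1 − 0.05) = 0.67 × 0.80 × 0.95 = 0.5092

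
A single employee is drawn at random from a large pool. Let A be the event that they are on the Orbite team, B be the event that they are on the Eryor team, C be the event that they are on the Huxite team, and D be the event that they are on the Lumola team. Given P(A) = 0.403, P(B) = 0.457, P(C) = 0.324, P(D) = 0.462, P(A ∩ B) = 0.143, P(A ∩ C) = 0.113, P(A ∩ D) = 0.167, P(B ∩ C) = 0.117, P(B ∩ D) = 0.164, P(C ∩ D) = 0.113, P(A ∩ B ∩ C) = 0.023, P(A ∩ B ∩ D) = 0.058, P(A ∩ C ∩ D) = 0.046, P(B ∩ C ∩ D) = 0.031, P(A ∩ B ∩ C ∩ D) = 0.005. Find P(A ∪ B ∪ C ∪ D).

P(A ∪ B ∪ C ∪ D) = 0.403 + 0.457 + 0.324 + 0.462 − 0.143 − 0.113 − 0.167 − 0.117 − 0.164 − 0.113 + 0.023 + 0.058 + 0.046 + 0.031 − 0.005 = 0.982

0.982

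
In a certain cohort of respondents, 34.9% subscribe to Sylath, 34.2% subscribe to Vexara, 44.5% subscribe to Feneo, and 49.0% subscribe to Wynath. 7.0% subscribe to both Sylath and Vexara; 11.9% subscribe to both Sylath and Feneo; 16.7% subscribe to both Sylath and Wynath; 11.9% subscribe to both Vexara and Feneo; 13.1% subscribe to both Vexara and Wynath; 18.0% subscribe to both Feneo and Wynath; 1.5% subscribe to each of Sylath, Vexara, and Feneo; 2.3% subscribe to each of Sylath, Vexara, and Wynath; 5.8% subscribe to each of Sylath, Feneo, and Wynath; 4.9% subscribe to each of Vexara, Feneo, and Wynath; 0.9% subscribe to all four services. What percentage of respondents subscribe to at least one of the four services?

P(at least one) = 34.9 + 34.2 + 44.5 + 49.0 − 7.0 − 11.9 − 16.7 − 11.9 − 13.1 − 18.0 + 1.5 + 2.3 + 5.8 + 4.9 − 0.9 = 97.6%

97.6%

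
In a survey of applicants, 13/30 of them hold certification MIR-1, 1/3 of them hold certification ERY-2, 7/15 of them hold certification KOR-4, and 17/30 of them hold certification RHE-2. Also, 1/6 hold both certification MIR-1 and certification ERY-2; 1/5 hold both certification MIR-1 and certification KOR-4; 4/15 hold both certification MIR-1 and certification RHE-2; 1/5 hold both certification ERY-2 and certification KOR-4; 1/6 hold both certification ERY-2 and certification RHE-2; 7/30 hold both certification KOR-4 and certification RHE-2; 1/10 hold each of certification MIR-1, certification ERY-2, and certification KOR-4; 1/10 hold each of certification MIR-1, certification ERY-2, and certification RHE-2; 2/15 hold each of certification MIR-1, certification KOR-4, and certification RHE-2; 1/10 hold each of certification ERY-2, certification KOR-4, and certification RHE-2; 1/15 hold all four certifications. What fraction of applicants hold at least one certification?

By inclusion-exclusion,
P(at least one) = 13/30 + 1/3 + 7/15 + 17/30 − 1/6 − 1/5 − 4/15 − 1/5 − 1/6 − 7/30 + 1/10 + 1/10 + 2/15 + 1/10 − 1/15 = 14/15

14/15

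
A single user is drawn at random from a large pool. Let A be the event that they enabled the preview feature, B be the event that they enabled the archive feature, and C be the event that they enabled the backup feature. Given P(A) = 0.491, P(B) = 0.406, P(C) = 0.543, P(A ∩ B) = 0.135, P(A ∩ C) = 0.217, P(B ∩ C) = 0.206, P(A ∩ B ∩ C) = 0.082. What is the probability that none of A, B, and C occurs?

0.036

P(A ∪ B ∪ C) = 0.491 + 0.406 + 0.543 − 0.135 − 0.217 − 0.206 + 0.082 = 0.964
P(none) = 1 − 0.964 = 0.036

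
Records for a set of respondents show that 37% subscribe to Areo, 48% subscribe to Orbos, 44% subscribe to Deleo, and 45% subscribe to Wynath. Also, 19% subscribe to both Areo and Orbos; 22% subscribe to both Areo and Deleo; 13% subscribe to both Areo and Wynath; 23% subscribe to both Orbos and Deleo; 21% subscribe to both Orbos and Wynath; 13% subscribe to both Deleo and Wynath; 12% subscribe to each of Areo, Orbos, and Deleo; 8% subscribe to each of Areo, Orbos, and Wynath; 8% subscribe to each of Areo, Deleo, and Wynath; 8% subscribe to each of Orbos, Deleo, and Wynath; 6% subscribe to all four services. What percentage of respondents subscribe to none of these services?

P(≥1) = 37 + 48 + 44 + 45 − 19 − 22 − 13 − 23 − 21 − 13 + 12 + 8 + 8 + 8 − 6 = 93%
P(none) = 100% − 93% = 7%

7%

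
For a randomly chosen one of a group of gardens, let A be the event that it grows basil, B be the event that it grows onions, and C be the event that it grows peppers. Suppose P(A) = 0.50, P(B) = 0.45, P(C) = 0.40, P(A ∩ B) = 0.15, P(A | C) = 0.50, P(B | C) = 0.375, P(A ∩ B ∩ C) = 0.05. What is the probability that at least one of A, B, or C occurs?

0.90

P(A ∩ C) = P(C)·P(A|C) = 0.40 × 0.50 = 0.20
P(B ∩ C) = P(C)·P(B|C) = 0.40 × 0.375 = 0.15
Inclusion–exclusion gives
P(A ∪ B ∪ C) = 0.50 + 0.45 + 0.40 − 0.15 − 0.20 − 0.15 + 0.05 = 0.90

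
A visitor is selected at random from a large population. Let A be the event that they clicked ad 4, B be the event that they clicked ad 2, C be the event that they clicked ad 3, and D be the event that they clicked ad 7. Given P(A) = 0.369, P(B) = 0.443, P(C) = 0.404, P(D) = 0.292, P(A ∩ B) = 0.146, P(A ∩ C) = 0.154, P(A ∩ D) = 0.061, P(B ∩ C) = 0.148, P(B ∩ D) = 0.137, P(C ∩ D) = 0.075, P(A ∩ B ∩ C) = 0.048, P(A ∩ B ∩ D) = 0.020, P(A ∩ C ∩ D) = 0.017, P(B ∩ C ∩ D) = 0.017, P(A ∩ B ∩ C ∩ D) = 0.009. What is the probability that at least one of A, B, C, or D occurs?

Apply inclusion-exclusion:
P(A ∪ B ∪ C ∪ D) = 0.369 + 0.443 + 0.404 + 0.292 − 0.146 − 0.154 − 0.061 − 0.148 − 0.137 − 0.075 + 0.048 + 0.020 + 0.017 + 0.017 − 0.009 = 0.880

0.880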